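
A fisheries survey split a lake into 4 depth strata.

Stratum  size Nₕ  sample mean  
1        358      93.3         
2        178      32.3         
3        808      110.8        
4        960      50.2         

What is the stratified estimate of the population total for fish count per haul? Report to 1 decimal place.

176869.2

Population total = Σ Nₕ·x̄ₕ (each stratum's size times its mean).
358·93.3 + 178·32.3 + 808·110.8 + 960·50.2 = 33401.4 + 5749.4 + 89526.4 + 48192 = 176869.2.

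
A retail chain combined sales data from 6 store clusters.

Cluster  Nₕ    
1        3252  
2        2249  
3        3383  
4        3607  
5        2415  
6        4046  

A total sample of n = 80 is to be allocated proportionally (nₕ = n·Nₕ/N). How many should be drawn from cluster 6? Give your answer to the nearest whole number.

17

Share of cluster 6 = 4046/18952 = 0.21349.
Allocate 80 × 0.21349 = 17.079... → 17.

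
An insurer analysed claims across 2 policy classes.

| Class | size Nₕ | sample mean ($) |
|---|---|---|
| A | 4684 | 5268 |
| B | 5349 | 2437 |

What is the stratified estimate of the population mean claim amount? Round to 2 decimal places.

3758.68

x̄_st = (Σ Nₕx̄ₕ) / (Σ Nₕ) = (4684·5268 + 5349·2437) / 10033
= 37710825 / 10033 = 3758.6789... → 3758.68.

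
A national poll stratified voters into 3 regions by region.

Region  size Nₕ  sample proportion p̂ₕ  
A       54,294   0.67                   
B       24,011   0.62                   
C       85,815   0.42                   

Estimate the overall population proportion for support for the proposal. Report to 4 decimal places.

0.5320

N = 54294 + 24011 + 85815 = 164120.
Overall proportion = Σ (Nₕ/N)·p̂ₕ.
Σ Nₕp̂ₕ = 36376.98 + 14886.82 + 36042.3 = 87306.1.
87306.1 / 164120 = 0.531965... → 0.5320.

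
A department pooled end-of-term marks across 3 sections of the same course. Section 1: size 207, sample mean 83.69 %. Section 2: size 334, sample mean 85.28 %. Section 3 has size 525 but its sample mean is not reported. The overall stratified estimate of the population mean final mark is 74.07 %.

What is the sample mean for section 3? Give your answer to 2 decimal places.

N = 207 + 334 + 525 = 1066.
Overall total = μ·N = 74.07·1066 = 78958.62.
Subtract the known strata: 207·83.69 + 334·85.28 = 45807.35.
Remaining total for section 3: 78958.62 − 45807.35 = 33151.27.
Divide by its size: 33151.27 / 525 = 63.1453... → 63.15.

63.15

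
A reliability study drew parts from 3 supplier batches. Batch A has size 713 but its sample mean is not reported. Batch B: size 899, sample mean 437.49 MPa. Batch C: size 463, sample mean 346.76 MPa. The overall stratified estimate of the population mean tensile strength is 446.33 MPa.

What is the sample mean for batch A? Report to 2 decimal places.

522.13

N = 713 + 899 + 463 = 2075.
Overall total = μ·N = 446.33·2075 = 926134.75.
Subtract the known strata: 899·437.49 + 463·346.76 = 553853.39.
Remaining total for batch A: 926134.75 − 553853.39 = 372281.36.
Divide by its size: 372281.36 / 713 = 522.1337... → 522.13.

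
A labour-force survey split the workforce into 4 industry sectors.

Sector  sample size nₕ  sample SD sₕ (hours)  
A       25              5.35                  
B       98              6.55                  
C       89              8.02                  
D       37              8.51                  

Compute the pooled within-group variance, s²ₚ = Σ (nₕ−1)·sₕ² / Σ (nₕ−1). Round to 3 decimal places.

Degrees of freedom: 24 + 97 + 88 + 36 = 245.
Σ(nₕ−1)sₕ² = 24·28.6225 + 97·42.9025 + 88·64.3204 + 36·72.4201 = 13115.8013.
s²ₚ = 13115.8013 / 245 = 53.53388... → 53.534.

53.534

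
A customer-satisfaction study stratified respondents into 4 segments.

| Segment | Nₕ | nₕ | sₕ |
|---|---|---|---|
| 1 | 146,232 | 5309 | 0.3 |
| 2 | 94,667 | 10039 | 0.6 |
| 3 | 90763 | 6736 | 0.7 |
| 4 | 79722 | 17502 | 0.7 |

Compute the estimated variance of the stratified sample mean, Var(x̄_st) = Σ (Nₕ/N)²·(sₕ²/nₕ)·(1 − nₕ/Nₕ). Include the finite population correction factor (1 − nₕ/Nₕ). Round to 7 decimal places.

0.0000079

N = 411384; Wₕ = Nₕ/N.
segment 1: (146232/411384)²·0.3²/5309·(1 − 5309/146232) = 0.0000020642
segment 2: (94667/411384)²·0.6²/10039·(1 − 10039/94667) = 0.0000016976
segment 3: (90763/411384)²·0.7²/6736·(1 − 6736/90763) = 0.0000032781
segment 4: (79722/411384)²·0.7²/17502·(1 − 17502/79722) = 0.0000008206
Sum = 0.0000078605 → 0.0000079.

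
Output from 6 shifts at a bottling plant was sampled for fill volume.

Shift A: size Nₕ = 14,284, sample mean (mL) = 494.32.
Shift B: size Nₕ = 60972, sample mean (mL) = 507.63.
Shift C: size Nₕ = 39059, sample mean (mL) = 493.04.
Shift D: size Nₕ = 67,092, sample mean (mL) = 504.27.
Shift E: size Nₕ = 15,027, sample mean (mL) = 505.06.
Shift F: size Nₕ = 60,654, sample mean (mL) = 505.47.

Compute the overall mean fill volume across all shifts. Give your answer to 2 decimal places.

503.14

x̄_st = (Σ Nₕx̄ₕ) / (Σ Nₕ) = (14284·494.32 + 60972·507.63 + 39059·493.04 + 67092·504.27 + 15027·505.06 + 60654·505.47) / 257088
= 129350529.44 / 257088 = 503.1372... → 503.14.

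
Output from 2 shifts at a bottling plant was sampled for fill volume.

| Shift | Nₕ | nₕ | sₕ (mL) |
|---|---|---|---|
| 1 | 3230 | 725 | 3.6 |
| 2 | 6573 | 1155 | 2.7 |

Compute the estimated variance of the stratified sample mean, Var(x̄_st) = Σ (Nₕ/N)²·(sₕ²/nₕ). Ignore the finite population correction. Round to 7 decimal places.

N = 9803; Wₕ = Nₕ/N.
shift 1: (3230/9803)²·3.6²/725 = 0.0019406805
shift 2: (6573/9803)²·2.7²/1155 = 0.0028376237
Sum = 0.0047783042 → 0.0047783.

0.0047783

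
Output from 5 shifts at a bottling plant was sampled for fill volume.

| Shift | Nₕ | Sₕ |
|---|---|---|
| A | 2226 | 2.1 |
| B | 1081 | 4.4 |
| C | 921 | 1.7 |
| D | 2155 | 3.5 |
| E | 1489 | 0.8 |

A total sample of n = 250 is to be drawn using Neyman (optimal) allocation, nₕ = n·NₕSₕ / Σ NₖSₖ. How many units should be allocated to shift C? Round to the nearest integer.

A: NₕSₕ = 2226·2.1 = 4674.6
B: NₕSₕ = 1081·4.4 = 4756.4
C: NₕSₕ = 921·1.7 = 1565.7
D: NₕSₕ = 2155·3.5 = 7542.5
E: NₕSₕ = 1489·0.8 = 1191.2
Σ NₕSₕ = 19730.4.
n_C = 250·1565.7/19730.4 = 19.839... → 20.

20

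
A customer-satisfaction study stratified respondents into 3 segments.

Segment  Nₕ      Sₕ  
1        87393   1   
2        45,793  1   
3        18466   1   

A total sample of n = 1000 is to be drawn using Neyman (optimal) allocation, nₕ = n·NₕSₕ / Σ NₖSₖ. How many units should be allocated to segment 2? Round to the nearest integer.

302

Σ NₕSₕ = 87393·1 + 45793·1 + 18466·1 = 151652.
Share for 2: 45793/151652 = 0.30196.
n_2 = 1000 × 0.30196 = 301.961... → 302.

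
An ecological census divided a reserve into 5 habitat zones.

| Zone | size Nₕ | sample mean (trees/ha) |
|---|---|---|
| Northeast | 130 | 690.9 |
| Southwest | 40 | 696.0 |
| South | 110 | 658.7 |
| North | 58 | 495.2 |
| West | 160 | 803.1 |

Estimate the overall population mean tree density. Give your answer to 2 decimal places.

697.45

N = 498; weights Wₕ = Nₕ/N = (0.2610, 0.0803, 0.2209, 0.1165, 0.3213).
x̄_st = Σ Wₕ·x̄ₕ = 0.2610·690.9 + 0.0803·696.0 + 0.2209·658.7 + 0.1165·495.2 + 0.3213·803.1 ≈ 697.4530...
→ 697.45.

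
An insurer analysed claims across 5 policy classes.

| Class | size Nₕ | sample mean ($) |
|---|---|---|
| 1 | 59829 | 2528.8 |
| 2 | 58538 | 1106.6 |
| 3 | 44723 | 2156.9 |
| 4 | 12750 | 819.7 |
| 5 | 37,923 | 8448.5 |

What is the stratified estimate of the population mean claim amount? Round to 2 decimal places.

x̄_st = (Σ Nₕx̄ₕ) / (Σ Nₕ) = (59829·2528.8 + 58538·1106.6 + 44723·2156.9 + 12750·819.7 + 37923·8448.5) / 213763
= 643380405.2 / 213763 = 3009.7838... → 3009.78.

3009.78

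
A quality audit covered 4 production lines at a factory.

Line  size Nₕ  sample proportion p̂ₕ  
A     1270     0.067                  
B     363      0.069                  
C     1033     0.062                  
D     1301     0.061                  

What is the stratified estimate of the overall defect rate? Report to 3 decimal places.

0.064

Wₕ = Nₕ/N with N = 3967: 0.3201, 0.0915, 0.2604, 0.3280.
p̂_st = 0.3201·0.067 + 0.0915·0.069 + 0.2604·0.062 + 0.3280·0.061 ≈ 0.06391... → 0.064.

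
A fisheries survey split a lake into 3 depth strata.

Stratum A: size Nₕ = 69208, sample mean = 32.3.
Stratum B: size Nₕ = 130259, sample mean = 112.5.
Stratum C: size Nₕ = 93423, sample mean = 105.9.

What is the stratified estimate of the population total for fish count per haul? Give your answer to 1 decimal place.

26783051.6

Estimate total by summing Nₕ·x̄ₕ over strata.
69208·32.3 + 130259·112.5 + 93423·105.9 = 2235418.4 + 14654137.5 + 9893495.7 = 26783051.6.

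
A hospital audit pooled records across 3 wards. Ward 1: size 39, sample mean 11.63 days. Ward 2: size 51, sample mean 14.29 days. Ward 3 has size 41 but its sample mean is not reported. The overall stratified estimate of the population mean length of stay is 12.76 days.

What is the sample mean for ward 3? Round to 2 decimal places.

Σ Nₕx̄ₕ = N·μ, so 41·x̄_3 = 131·12.76 − (39·11.63 + 51·14.29).
= 1671.56 − 1182.36 = 489.2.
x̄_3 = 489.2 / 41 = 11.9317... → 11.93.

11.93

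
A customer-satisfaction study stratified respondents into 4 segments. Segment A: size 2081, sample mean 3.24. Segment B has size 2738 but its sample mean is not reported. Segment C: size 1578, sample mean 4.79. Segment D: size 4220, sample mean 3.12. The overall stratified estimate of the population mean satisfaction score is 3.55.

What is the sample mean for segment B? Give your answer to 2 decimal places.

3.73

Σ Nₕx̄ₕ = N·μ, so 2738·x̄_B = 10617·3.55 − (2081·3.24 + 1578·4.79 + 4220·3.12).
= 37690.35 − 27467.46 = 10222.89.
x̄_B = 10222.89 / 2738 = 3.7337... → 3.73.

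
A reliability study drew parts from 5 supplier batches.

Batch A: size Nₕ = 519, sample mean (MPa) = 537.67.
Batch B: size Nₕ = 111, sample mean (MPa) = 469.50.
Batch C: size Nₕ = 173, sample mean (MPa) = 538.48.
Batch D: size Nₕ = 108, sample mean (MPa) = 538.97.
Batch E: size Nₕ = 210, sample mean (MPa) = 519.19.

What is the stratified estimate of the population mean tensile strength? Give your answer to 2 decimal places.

527.71

x̄_st = (Σ Nₕx̄ₕ) / (Σ Nₕ) = (519·537.67 + 111·469.50 + 173·538.48 + 108·538.97 + 210·519.19) / 1121
= 591560.93 / 1121 = 527.7082... → 527.71.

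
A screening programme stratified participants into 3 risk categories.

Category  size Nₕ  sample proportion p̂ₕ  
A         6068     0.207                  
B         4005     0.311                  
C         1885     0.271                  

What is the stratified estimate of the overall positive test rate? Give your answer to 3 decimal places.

0.252

N = 6068 + 4005 + 1885 = 11958.
Overall proportion = Σ (Nₕ/N)·p̂ₕ.
Σ Nₕp̂ₕ = 1256.076 + 1245.555 + 510.835 = 3012.466.
3012.466 / 11958 = 0.25192... → 0.252.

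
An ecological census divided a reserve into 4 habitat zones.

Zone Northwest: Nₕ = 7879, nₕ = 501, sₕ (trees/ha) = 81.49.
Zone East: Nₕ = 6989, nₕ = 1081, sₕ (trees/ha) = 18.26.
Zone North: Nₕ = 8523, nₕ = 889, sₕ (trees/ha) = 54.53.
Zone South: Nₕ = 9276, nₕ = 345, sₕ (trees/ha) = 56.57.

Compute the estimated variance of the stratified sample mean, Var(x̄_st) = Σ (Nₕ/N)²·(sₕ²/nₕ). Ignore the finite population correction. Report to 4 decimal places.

1.7608

N = 32667. Term for each stratum: Wₕ²sₕ²/nₕ.
Var(x̄_st) = 0.7710714 + 0.0141185 + 0.2276857 + 0.7479219 = 1.7607974 → 1.7608.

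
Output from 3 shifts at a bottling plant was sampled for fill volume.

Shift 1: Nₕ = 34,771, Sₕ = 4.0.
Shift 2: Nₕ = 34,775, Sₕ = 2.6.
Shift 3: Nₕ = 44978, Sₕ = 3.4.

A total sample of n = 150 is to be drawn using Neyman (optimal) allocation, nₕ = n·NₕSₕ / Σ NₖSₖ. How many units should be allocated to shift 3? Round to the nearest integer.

1: NₕSₕ = 34771·4.0 = 139084
2: NₕSₕ = 34775·2.6 = 90415
3: NₕSₕ = 44978·3.4 = 152925.2
Σ NₕSₕ = 382424.2.
n_3 = 150·152925.2/382424.2 = 59.983... → 60.

60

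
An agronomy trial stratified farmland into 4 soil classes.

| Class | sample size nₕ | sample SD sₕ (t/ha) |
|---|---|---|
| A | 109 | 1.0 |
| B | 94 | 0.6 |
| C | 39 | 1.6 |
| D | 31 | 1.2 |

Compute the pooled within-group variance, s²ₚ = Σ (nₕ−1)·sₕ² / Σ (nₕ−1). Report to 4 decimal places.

Degrees of freedom: 108 + 93 + 38 + 30 = 269.
Σ(nₕ−1)sₕ² = 108·1 + 93·0.36 + 38·2.56 + 30·1.44 = 281.96.
s²ₚ = 281.96 / 269 = 1.048178... → 1.0482.

1.0482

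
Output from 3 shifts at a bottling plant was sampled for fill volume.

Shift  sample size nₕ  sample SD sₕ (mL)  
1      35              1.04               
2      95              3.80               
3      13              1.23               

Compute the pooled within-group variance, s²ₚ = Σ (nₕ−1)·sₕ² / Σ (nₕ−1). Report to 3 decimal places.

10.088

Degrees of freedom: 34 + 94 + 12 = 140.
Σ(nₕ−1)sₕ² = 34·1.0816 + 94·14.44 + 12·1.5129 = 1412.2892.
s²ₚ = 1412.2892 / 140 = 10.08778 → 10.088.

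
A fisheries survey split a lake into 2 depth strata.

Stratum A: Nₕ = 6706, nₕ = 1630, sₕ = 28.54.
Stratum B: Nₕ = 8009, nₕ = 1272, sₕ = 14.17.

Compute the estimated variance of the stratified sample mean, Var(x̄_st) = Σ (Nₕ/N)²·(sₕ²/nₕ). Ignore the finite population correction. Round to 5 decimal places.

N = 14715. Term for each stratum: Wₕ²sₕ²/nₕ.
Var(x̄_st) = 0.10378316 + 0.04676152 = 0.15054468 → 0.15054.

0.15054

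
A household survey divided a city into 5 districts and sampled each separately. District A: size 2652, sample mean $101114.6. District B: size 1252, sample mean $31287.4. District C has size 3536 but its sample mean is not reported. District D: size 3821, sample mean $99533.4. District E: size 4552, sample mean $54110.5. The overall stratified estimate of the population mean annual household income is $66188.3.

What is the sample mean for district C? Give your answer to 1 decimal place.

31866.4

N = 2652 + 1252 + 3536 + 3821 + 4552 = 15813.
Overall total = μ·N = 66188.3·15813 = 1046635587.9.
Subtract the known strata: 2652·101114.6 + 1252·31287.4 + 3821·99533.4 + 4552·54110.5 = 933955861.4.
Remaining total for district C: 1046635587.9 − 933955861.4 = 112679726.5.
Divide by its size: 112679726.5 / 3536 = 31866.438... → 31866.4.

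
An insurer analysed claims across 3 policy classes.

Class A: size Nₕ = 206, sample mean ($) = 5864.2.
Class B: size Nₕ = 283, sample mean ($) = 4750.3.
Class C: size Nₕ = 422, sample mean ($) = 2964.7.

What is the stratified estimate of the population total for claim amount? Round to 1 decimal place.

3803463.5

A: 206·5864.2 = 1208025.2
B: 283·4750.3 = 1344334.9
C: 422·2964.7 = 1251103.4
τ̂ = Σ Nₕx̄ₕ = 3803463.5.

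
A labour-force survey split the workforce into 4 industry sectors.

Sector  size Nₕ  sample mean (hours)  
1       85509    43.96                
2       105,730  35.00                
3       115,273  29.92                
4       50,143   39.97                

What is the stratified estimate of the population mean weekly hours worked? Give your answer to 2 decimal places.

x̄_st = (Σ Nₕx̄ₕ) / (Σ Nₕ) = (85509·43.96 + 105730·35.00 + 115273·29.92 + 50143·39.97) / 356655
= 12912709.51 / 356655 = 36.2050... → 36.21.

36.21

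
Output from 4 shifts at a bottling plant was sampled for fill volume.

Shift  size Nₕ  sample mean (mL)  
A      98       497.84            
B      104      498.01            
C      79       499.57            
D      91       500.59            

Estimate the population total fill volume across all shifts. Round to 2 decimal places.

185601.08

A: 98·497.84 = 48788.32
B: 104·498.01 = 51793.04
C: 79·499.57 = 39466.03
D: 91·500.59 = 45553.69
τ̂ = Σ Nₕx̄ₕ = 185601.08.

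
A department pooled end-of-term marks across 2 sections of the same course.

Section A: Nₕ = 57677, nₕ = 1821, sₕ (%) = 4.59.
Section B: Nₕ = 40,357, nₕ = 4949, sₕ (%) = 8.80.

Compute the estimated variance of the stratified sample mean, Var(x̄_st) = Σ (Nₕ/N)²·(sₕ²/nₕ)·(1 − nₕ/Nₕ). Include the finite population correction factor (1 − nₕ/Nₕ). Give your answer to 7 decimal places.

0.0062048

N = 98034; Wₕ = Nₕ/N.
section A: (57677/98034)²·4.59²/1821·(1 − 1821/57677) = 0.0038782381
section B: (40357/98034)²·8.80²/4949·(1 − 4949/40357) = 0.0023265625
Sum = 0.0062048006 → 0.0062048.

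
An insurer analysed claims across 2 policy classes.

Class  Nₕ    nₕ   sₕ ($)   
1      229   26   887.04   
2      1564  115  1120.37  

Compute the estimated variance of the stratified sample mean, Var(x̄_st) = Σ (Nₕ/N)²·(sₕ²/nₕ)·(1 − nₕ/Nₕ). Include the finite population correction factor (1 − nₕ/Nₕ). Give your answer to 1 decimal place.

N = 1793; Wₕ = Nₕ/N.
class 1: (229/1793)²·887.04²/26·(1 − 26/229) = 437.6067
class 2: (1564/1793)²·1120.37²/115·(1 − 115/1564) = 7694.3096
Sum = 8131.9163 → 8131.9.

8131.9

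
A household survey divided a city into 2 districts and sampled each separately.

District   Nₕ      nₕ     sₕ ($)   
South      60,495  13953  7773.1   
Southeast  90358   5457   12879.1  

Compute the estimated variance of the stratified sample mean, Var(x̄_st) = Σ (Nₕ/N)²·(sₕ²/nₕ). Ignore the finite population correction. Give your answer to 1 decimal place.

11601.8

N = 150853. Term for each stratum: Wₕ²sₕ²/nₕ.
Var(x̄_st) = 696.3891 + 10905.4199 = 11601.8090 → 11601.8.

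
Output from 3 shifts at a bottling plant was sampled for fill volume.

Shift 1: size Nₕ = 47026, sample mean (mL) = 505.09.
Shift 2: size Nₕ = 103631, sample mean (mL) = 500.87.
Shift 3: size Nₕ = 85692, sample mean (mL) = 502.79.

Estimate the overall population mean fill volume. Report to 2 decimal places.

N = 236349; weights Wₕ = Nₕ/N = (0.1990, 0.4385, 0.3626).
x̄_st = Σ Wₕ·x̄ₕ = 0.1990·505.09 + 0.4385·500.87 + 0.3626·502.79 ≈ 502.4058...
→ 502.41.

502.41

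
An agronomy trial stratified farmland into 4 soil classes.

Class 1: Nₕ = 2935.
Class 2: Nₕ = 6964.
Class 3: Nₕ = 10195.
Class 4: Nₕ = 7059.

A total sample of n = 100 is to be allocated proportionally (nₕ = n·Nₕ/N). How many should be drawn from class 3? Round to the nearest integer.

38

Share of class 3 = 10195/27153 = 0.37546.
Allocate 100 × 0.37546 = 37.546... → 38.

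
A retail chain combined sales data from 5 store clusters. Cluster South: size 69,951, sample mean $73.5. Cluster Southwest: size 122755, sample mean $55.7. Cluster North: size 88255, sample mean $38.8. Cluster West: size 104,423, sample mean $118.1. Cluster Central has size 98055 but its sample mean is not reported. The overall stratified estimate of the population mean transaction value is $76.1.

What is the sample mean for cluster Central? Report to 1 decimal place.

92.3

N = 69951 + 122755 + 88255 + 104423 + 98055 = 483439.
Overall total = μ·N = 76.1·483439 = 36789707.9.
Subtract the known strata: 69951·73.5 + 122755·55.7 + 88255·38.8 + 104423·118.1 = 27735502.3.
Remaining total for cluster Central: 36789707.9 − 27735502.3 = 9054205.6.
Divide by its size: 9054205.6 / 98055 = 92.338... → 92.3.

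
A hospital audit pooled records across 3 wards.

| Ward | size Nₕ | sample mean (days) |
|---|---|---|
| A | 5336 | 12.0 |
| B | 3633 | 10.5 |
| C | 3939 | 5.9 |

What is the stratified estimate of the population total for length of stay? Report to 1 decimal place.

A: 5336·12.0 = 64032
B: 3633·10.5 = 38146.5
C: 3939·5.9 = 23240.1
τ̂ = Σ Nₕx̄ₕ = 125418.6.

125418.6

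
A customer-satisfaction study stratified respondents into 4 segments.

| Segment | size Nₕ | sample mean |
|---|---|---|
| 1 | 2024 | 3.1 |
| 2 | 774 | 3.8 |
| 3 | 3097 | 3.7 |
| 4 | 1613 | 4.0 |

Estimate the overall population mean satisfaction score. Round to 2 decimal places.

N = 7508; weights Wₕ = Nₕ/N = (0.2696, 0.1031, 0.4125, 0.2148).
x̄_st = Σ Wₕ·x̄ₕ = 0.2696·3.1 + 0.1031·3.8 + 0.4125·3.7 + 0.2148·4.0 ≈ 3.6130...
→ 3.61.

3.61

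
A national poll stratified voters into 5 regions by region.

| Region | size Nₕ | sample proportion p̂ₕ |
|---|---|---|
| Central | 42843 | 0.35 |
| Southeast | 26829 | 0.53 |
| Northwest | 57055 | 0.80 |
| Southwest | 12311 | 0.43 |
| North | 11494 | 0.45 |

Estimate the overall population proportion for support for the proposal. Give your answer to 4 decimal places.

0.5668

N = 42843 + 26829 + 57055 + 12311 + 11494 = 150532.
Overall proportion = Σ (Nₕ/N)·p̂ₕ.
Σ Nₕp̂ₕ = 14995.05 + 14219.37 + 45644 + 5293.73 + 5172.3 = 85324.45.
85324.45 / 150532 = 0.566819... → 0.5668.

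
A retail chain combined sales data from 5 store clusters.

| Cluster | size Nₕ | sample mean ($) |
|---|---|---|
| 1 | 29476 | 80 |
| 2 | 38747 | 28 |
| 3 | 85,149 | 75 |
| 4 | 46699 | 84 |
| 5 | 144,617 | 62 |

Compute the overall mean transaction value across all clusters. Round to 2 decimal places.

N = 344688; weights Wₕ = Nₕ/N = (0.0855, 0.1124, 0.2470, 0.1355, 0.4196).
x̄_st = Σ Wₕ·x̄ₕ = 0.0855·80 + 0.1124·28 + 0.2470·75 + 0.1355·84 + 0.4196·62 ≈ 65.9093...
→ 65.91.

65.91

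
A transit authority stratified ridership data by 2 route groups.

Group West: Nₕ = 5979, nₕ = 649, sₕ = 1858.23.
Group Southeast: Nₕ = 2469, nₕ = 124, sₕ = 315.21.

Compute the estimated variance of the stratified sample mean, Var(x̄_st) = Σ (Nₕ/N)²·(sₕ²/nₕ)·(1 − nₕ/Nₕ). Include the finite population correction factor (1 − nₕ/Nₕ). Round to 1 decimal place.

2440.8

N = 8448. Term for each stratum: Wₕ²sₕ²/nₕ·(1−nₕ/Nₕ).
Var(x̄_st) = 2375.7579 + 65.0032 = 2440.7611 → 2440.8.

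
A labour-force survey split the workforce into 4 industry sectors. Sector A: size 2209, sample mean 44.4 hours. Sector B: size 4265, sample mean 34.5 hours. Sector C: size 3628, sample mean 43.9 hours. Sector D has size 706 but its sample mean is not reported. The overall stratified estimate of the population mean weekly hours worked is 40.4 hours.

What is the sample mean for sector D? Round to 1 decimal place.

Σ Nₕx̄ₕ = N·μ, so 706·x̄_D = 10808·40.4 − (2209·44.4 + 4265·34.5 + 3628·43.9).
= 436643.2 − 404491.3 = 32151.9.
x̄_D = 32151.9 / 706 = 45.541... → 45.5.

45.5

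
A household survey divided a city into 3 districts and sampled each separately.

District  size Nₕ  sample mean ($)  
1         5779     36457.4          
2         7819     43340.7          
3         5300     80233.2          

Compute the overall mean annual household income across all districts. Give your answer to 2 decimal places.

51582.40

N = 18898; weights Wₕ = Nₕ/N = (0.3058, 0.4137, 0.2805).
x̄_st = Σ Wₕ·x̄ₕ = 0.3058·36457.4 + 0.4137·43340.7 + 0.2805·80233.2 ≈ 51582.4007...
→ 51582.40.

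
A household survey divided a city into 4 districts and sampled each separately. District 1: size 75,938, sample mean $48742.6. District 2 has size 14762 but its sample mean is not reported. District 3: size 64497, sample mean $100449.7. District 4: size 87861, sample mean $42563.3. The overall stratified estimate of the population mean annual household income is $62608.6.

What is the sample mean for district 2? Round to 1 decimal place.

N = 75938 + 14762 + 64497 + 87861 = 243058.
Overall total = μ·N = 62608.6·243058 = 15217521098.8.
Subtract the known strata: 75938·48742.6 + 64497·100449.7 + 87861·42563.3 = 13919773961.
Remaining total for district 2: 15217521098.8 − 13919773961 = 1297747137.8.
Divide by its size: 1297747137.8 / 14762 = 87911.336... → 87911.3.

87911.3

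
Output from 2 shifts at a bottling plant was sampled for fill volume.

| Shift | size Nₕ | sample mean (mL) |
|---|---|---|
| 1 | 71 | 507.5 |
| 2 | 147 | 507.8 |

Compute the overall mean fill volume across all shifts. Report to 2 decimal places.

N = 218; weights Wₕ = Nₕ/N = (0.3257, 0.6743).
x̄_st = Σ Wₕ·x̄ₕ = 0.3257·507.5 + 0.6743·507.8 ≈ 507.7023...
→ 507.70.

507.70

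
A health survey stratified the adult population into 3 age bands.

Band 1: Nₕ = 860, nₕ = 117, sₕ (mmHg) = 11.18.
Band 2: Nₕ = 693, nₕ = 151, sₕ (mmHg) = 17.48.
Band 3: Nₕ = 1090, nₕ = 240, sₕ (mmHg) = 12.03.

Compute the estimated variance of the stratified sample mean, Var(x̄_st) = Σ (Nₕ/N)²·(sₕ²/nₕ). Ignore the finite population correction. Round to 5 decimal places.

N = 2643; Wₕ = Nₕ/N.
band 1: (860/2643)²·11.18²/117 = 0.11310982
band 2: (693/2643)²·17.48²/151 = 0.13911631
band 3: (1090/2643)²·12.03²/240 = 0.10256016
Sum = 0.35478629 → 0.35479.

0.35479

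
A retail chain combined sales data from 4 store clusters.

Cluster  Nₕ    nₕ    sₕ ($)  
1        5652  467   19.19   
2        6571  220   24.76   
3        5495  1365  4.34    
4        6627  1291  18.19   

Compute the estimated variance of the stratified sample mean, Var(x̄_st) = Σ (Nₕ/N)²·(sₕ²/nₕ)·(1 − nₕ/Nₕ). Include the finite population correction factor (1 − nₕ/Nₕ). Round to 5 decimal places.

N = 24345; Wₕ = Nₕ/N.
cluster 1: (5652/24345)²·19.19²/467·(1 − 467/5652) = 0.03899100
cluster 2: (6571/24345)²·24.76²/220·(1 − 220/6571) = 0.19621519
cluster 3: (5495/24345)²·4.34²/1365·(1 − 1365/5495) = 0.00052838
cluster 4: (6627/24345)²·18.19²/1291·(1 − 1291/6627) = 0.01529158
Sum = 0.25102615 → 0.25103.

0.25103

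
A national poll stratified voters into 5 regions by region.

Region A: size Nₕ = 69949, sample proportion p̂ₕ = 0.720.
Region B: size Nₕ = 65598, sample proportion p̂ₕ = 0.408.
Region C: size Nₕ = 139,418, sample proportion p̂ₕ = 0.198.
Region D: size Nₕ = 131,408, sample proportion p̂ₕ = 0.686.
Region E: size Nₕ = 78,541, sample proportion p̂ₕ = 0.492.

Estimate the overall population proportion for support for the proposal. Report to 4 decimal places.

0.4816

N = 69949 + 65598 + 139418 + 131408 + 78541 = 484914.
Overall proportion = Σ (Nₕ/N)·p̂ₕ.
Σ Nₕp̂ₕ = 50363.28 + 26763.984 + 27604.764 + 90145.888 + 38642.172 = 233520.088.
233520.088 / 484914 = 0.481570... → 0.4816.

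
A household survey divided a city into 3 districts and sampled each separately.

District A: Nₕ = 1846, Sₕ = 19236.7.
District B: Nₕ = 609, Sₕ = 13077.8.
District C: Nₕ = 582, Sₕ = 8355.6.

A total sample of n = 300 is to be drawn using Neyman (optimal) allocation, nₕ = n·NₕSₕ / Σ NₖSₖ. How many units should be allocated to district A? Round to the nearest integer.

220

Σ NₕSₕ = 1846·19236.7 + 609·13077.8 + 582·8355.6 = 48338287.6.
Share for A: 35510948.2/48338287.6 = 0.73463.
n_A = 300 × 0.73463 = 220.390... → 220.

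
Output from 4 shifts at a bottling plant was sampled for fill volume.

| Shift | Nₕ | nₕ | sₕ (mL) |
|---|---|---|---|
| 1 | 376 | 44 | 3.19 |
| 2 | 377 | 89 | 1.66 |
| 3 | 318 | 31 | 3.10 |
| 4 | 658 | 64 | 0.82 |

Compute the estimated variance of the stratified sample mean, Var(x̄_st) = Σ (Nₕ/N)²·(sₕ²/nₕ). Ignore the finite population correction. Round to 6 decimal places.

0.024417

N = 1729. Term for each stratum: Wₕ²sₕ²/nₕ.
Var(x̄_st) = 0.010937407 + 0.001472038 + 0.010486389 + 0.001521632 = 0.024417465 → 0.024417.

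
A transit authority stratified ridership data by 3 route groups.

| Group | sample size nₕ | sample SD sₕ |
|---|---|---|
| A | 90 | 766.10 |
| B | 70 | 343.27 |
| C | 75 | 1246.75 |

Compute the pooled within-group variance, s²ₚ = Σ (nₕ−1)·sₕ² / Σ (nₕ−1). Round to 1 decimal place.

755991.5

Degrees of freedom: 89 + 69 + 74 = 232.
Σ(nₕ−1)sₕ² = 89·586909.21 + 69·117834.2929 + 74·1554385.5625 = 175390017.5251.
s²ₚ = 175390017.5251 / 232 = 755991.455... → 755991.5.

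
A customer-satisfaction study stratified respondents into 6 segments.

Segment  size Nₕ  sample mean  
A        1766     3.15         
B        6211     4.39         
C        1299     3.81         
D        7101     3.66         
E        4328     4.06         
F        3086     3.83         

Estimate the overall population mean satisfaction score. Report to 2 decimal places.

x̄_st = (Σ Nₕx̄ₕ) / (Σ Nₕ) = (1766·3.15 + 6211·4.39 + 1299·3.81 + 7101·3.66 + 4328·4.06 + 3086·3.83) / 23791
= 93159.1 / 23791 = 3.9157... → 3.92.

3.92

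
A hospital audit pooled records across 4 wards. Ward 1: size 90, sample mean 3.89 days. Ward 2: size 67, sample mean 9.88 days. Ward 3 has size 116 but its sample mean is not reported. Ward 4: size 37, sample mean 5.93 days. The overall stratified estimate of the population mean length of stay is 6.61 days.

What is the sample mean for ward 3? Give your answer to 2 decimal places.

7.05

N = 90 + 67 + 116 + 37 = 310.
Overall total = μ·N = 6.61·310 = 2049.1.
Subtract the known strata: 90·3.89 + 67·9.88 + 37·5.93 = 1231.47.
Remaining total for ward 3: 2049.1 − 1231.47 = 817.63.
Divide by its size: 817.63 / 116 = 7.0485... → 7.05.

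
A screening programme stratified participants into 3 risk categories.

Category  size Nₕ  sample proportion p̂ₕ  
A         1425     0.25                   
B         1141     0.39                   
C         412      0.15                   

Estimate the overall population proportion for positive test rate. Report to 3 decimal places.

0.290

Wₕ = Nₕ/N with N = 2978: 0.4785, 0.3831, 0.1383.
p̂_st = 0.4785·0.25 + 0.3831·0.39 + 0.1383·0.15 ≈ 0.28981... → 0.290.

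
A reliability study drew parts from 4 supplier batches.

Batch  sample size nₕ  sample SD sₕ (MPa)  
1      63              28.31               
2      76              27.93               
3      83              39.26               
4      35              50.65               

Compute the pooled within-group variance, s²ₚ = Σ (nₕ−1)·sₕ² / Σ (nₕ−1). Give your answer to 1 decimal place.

1272.0

Degrees of freedom: 62 + 75 + 82 + 34 = 253.
Σ(nₕ−1)sₕ² = 62·801.4561 + 75·780.0849 + 82·1541.3476 + 34·2565.4225 = 321811.5139.
s²ₚ = 321811.5139 / 253 = 1271.982... → 1272.0.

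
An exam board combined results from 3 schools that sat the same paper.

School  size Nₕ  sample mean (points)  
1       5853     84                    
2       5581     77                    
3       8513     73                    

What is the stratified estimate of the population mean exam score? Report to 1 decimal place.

77.3

N = 19947; weights Wₕ = Nₕ/N = (0.2934, 0.2798, 0.4268).
x̄_st = Σ Wₕ·x̄ₕ = 0.2934·84 + 0.2798·77 + 0.4268·73 ≈ 77.347...
→ 77.3.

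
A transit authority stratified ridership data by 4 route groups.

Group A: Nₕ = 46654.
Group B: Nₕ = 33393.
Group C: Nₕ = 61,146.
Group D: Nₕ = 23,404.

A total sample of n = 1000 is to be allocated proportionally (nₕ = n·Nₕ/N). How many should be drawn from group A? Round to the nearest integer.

N = 46654 + 33393 + 61146 + 23404 = 164597.
n_A = 1000·46654/164597 = 283.444... → 283.

283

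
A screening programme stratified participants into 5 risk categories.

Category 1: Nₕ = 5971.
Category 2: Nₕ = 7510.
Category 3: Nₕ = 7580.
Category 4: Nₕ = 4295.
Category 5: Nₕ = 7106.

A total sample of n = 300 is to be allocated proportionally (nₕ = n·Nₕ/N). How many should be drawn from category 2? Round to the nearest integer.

69

Share of category 2 = 7510/32462 = 0.23135.
Allocate 300 × 0.23135 = 69.404... → 69.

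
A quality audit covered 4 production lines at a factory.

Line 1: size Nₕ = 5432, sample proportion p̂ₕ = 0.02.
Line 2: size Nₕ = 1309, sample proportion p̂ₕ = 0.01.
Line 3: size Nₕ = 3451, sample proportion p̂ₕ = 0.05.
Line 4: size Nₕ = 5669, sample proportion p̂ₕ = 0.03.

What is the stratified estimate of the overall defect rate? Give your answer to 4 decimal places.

Wₕ = Nₕ/N with N = 15861: 0.3425, 0.0825, 0.2176, 0.3574.
p̂_st = 0.3425·0.02 + 0.0825·0.01 + 0.2176·0.05 + 0.3574·0.03 ≈ 0.029276... → 0.0293.

0.0293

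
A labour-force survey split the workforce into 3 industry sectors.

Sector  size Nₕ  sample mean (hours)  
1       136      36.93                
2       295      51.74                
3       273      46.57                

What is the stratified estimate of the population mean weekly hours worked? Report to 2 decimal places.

N = 704; weights Wₕ = Nₕ/N = (0.1932, 0.4190, 0.3878).
x̄_st = Σ Wₕ·x̄ₕ = 0.1932·36.93 + 0.4190·51.74 + 0.3878·46.57 ≈ 46.8741...
→ 46.87.

46.87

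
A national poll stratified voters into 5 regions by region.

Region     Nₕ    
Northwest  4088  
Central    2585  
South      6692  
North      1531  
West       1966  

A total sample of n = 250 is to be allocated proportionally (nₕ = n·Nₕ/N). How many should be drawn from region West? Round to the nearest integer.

29

Share of region West = 1966/16862 = 0.11659.
Allocate 250 × 0.11659 = 29.148... → 29.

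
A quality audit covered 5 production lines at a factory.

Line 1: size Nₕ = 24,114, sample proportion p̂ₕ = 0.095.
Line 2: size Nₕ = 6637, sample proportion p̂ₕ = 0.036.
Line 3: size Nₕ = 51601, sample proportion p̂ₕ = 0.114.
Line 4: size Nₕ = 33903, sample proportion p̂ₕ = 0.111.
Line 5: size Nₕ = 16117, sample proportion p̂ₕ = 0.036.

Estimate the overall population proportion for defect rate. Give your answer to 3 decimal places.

0.096

Wₕ = Nₕ/N with N = 132372: 0.1822, 0.0501, 0.3898, 0.2561, 0.1218.
p̂_st = 0.1822·0.095 + 0.0501·0.036 + 0.3898·0.114 + 0.2561·0.111 + 0.1218·0.036 ≈ 0.09636... → 0.096.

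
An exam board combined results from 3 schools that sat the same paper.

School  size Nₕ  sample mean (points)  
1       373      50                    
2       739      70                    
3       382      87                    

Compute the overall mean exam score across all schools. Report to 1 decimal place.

69.4

N = 1494; weights Wₕ = Nₕ/N = (0.2497, 0.4946, 0.2557).
x̄_st = Σ Wₕ·x̄ₕ = 0.2497·50 + 0.4946·70 + 0.2557·87 ≈ 69.353...
→ 69.4.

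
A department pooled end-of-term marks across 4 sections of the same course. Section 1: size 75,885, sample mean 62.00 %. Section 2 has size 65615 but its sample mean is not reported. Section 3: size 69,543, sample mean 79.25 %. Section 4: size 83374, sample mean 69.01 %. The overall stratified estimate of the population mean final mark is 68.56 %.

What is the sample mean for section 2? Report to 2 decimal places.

N = 75885 + 65615 + 69543 + 83374 = 294417.
Overall total = μ·N = 68.56·294417 = 20185229.52.
Subtract the known strata: 75885·62.00 + 69543·79.25 + 83374·69.01 = 15969792.49.
Remaining total for section 2: 20185229.52 − 15969792.49 = 4215437.03.
Divide by its size: 4215437.03 / 65615 = 64.2450... → 64.25.

64.25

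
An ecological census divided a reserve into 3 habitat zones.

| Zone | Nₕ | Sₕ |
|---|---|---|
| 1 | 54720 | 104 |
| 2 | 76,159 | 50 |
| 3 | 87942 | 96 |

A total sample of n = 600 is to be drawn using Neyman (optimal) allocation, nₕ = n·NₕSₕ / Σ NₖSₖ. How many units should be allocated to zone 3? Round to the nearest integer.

282

1: NₕSₕ = 54720·104 = 5690880
2: NₕSₕ = 76159·50 = 3807950
3: NₕSₕ = 87942·96 = 8442432
Σ NₕSₕ = 17941262.
n_3 = 600·8442432/17941262 = 282.336... → 282.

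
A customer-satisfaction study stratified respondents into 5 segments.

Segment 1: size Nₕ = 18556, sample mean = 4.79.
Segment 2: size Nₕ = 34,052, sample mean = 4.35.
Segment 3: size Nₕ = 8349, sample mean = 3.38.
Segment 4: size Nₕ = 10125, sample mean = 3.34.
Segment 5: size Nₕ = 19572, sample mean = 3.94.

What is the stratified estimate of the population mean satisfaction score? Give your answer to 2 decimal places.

N = 90654; weights Wₕ = Nₕ/N = (0.2047, 0.3756, 0.0921, 0.1117, 0.2159).
x̄_st = Σ Wₕ·x̄ₕ = 0.2047·4.79 + 0.3756·4.35 + 0.0921·3.38 + 0.1117·3.34 + 0.2159·3.94 ≈ 4.1494...
→ 4.15.

4.15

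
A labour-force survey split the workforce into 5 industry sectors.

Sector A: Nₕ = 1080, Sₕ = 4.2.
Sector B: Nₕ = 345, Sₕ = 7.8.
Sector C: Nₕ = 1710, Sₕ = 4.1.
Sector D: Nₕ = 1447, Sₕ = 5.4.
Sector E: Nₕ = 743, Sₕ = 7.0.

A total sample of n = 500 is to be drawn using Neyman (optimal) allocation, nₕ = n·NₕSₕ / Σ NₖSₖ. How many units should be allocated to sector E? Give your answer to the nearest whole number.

A: NₕSₕ = 1080·4.2 = 4536
B: NₕSₕ = 345·7.8 = 2691
C: NₕSₕ = 1710·4.1 = 7011
D: NₕSₕ = 1447·5.4 = 7813.8
E: NₕSₕ = 743·7.0 = 5201
Σ NₕSₕ = 27252.8.
n_E = 500·5201/27252.8 = 95.421... → 95.

95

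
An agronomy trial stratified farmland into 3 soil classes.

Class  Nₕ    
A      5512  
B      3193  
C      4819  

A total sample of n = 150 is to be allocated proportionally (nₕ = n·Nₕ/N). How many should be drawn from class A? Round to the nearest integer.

N = 5512 + 3193 + 4819 = 13524.
n_A = 150·5512/13524 = 61.136... → 61.

61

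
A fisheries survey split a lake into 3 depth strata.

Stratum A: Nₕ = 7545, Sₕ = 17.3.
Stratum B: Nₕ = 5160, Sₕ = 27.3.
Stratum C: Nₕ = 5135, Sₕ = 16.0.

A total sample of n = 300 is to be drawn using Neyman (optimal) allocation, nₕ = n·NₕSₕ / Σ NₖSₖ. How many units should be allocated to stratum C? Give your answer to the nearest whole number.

70

A: NₕSₕ = 7545·17.3 = 130528.5
B: NₕSₕ = 5160·27.3 = 140868
C: NₕSₕ = 5135·16.0 = 82160
Σ NₕSₕ = 353556.5.
n_C = 300·82160/353556.5 = 69.714... → 70.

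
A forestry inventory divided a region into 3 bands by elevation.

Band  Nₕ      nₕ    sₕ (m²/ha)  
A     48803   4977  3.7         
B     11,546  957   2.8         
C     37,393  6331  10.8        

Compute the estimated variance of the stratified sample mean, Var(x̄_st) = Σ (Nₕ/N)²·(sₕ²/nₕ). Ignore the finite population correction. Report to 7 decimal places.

0.0034965

N = 97742. Term for each stratum: Wₕ²sₕ²/nₕ.
Var(x̄_st) = 0.0006857509 + 0.0001143154 + 0.0026964562 = 0.0034965226 → 0.0034965.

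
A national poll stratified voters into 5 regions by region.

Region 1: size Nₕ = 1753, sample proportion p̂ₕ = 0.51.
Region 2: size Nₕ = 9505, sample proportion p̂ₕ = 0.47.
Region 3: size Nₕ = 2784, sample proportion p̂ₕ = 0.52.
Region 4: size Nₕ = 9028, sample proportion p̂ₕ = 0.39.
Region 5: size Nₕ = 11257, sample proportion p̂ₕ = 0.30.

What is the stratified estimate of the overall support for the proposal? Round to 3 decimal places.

Wₕ = Nₕ/N with N = 34327: 0.0511, 0.2769, 0.0811, 0.2630, 0.3279.
p̂_st = 0.0511·0.51 + 0.2769·0.47 + 0.0811·0.52 + 0.2630·0.39 + 0.3279·0.30 ≈ 0.39931... → 0.399.

0.399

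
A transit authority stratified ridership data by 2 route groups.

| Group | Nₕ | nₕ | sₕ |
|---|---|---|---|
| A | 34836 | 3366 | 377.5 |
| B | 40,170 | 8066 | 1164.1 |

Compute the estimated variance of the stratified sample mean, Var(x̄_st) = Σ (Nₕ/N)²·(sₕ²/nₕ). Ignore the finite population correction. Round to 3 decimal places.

N = 75006. Term for each stratum: Wₕ²sₕ²/nₕ.
Var(x̄_st) = 9.132388 + 48.187458 = 57.319846 → 57.320.

57.320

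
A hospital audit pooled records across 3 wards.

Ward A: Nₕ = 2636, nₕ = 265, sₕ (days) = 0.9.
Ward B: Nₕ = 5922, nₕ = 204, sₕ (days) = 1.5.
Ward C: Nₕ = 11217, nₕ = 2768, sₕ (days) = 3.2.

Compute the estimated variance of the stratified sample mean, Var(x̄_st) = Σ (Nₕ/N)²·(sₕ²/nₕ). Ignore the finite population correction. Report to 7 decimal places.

0.0022337

N = 19775. Term for each stratum: Wₕ²sₕ²/nₕ.
Var(x̄_st) = 0.0000543121 + 0.0009891364 + 0.0011902942 = 0.0022337427 → 0.0022337.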